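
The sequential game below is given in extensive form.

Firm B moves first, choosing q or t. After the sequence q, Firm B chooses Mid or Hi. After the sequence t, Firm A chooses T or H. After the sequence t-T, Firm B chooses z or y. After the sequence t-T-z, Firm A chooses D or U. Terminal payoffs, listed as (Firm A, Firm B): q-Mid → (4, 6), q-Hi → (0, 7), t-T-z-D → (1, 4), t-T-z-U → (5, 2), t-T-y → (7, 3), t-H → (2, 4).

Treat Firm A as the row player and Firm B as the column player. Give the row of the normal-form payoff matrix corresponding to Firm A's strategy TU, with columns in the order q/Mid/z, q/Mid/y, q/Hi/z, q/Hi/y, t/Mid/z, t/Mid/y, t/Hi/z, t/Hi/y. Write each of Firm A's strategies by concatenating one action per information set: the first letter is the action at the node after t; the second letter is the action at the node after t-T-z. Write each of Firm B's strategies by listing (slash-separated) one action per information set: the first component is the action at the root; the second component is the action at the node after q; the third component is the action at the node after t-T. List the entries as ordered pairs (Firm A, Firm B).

(4,6) (4,6) (0,7) (0,7) (5,2) (7,3) (5,2) (7,3)

vs q/Mid/z: Firm B plays q → Firm B plays Mid at [q] → (4, 6)
vs q/Mid/y: Firm B plays q → Firm B plays Mid at [q] → (4, 6)
vs q/Hi/z: Firm B plays q → Firm B plays Hi at [q] → (0, 7)
vs q/Hi/y: Firm B plays q → Firm B plays Hi at [q] → (0, 7)
vs t/Mid/z: Firm B plays t → Firm A plays T at [t] → Firm B plays z at [t-T] → Firm A plays U at [t-T-z] → (5, 2)
vs t/Mid/y: Firm B plays t → Firm A plays T at [t] → Firm B plays y at [t-T] → (7, 3)
vs t/Hi/z: Firm B plays t → Firm A plays T at [t] → Firm B plays z at [t-T] → Firm A plays U at [t-T-z] → (5, 2)
vs t/Hi/y: Firm B plays t → Firm A plays T at [t] → Firm B plays y at [t-T] → (7, 3)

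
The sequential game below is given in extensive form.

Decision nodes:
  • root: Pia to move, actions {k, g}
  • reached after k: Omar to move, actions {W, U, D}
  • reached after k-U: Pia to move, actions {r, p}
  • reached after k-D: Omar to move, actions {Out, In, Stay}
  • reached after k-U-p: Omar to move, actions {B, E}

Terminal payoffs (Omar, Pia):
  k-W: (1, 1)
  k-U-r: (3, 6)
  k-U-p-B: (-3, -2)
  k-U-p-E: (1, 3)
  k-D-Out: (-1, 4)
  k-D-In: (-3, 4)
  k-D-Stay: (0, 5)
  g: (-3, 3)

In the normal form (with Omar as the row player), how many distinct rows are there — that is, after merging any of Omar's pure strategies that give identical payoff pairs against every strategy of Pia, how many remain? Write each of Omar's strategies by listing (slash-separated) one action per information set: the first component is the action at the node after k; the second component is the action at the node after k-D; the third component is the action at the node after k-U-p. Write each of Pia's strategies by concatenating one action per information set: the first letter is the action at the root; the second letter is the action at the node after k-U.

6

Omar has 18 pure strategies: W/Out/B, W/Out/E, W/In/B, W/In/E, W/Stay/B, W/Stay/E, U/Out/B, U/Out/E, U/In/B, U/In/E, U/Stay/B, U/Stay/E, D/Out/B, D/Out/E, D/In/B, D/In/E, D/Stay/B, D/Stay/E. Columns: kr, kp, gr, gp.
{W/Out/B, W/Out/E, W/In/B, W/In/E, W/Stay/B, W/Stay/E} → row (1,1) (1,1) (-3,3) (-3,3)
{U/Out/B, U/In/B, U/Stay/B} → row (3,6) (-3,-2) (-3,3) (-3,3)
{U/Out/E, U/In/E, U/Stay/E} → row (3,6) (1,3) (-3,3) (-3,3)
{D/Out/B, D/Out/E} → row (-1,4) (-1,4) (-3,3) (-3,3)
{D/In/B, D/In/E} → row (-3,4) (-3,4) (-3,3) (-3,3)
{D/Stay/B, D/Stay/E} → row (0,5) (0,5) (-3,3) (-3,3)
That's 6 distinct rows out of 18 strategies.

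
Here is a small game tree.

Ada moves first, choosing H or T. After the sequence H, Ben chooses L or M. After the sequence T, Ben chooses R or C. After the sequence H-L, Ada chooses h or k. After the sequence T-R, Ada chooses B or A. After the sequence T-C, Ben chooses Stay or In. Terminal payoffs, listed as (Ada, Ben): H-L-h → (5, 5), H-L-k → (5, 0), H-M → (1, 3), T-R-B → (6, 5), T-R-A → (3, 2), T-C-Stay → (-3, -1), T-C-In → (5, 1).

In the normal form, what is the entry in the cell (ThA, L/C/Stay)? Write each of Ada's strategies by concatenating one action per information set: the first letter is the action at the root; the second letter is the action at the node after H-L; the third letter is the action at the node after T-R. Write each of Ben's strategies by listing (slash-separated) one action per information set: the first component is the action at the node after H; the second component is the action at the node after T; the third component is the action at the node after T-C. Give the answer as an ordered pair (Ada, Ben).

Trace the play path from the root:
  Ada plays T
  Ben plays C at [T]
  Ben plays Stay at [T-C]
→ terminal payoff (-3, -1).
(Ada's choice at the node after H-L is never reached on this path, so it doesn't affect the outcome.)

(-3, -1)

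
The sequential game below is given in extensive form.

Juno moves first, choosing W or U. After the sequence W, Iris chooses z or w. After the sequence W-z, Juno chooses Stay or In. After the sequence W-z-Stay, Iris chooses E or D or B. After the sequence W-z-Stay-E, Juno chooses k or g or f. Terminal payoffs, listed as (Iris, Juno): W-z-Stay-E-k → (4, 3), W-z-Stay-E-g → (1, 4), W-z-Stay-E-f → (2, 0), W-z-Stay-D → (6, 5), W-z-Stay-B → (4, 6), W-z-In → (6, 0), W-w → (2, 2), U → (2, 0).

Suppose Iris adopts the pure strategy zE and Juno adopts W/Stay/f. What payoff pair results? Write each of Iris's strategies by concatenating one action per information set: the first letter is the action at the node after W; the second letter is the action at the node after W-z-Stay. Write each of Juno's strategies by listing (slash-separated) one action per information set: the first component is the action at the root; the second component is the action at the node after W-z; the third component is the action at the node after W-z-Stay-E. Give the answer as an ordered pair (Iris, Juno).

Trace the play path from the root:
  Juno plays W
  Iris plays z at [W]
  Juno plays Stay at [W-z]
  Iris plays E at [W-z-Stay]
  Juno plays f at [W-z-Stay-E]
→ terminal payoff (2, 0).

(2, 0)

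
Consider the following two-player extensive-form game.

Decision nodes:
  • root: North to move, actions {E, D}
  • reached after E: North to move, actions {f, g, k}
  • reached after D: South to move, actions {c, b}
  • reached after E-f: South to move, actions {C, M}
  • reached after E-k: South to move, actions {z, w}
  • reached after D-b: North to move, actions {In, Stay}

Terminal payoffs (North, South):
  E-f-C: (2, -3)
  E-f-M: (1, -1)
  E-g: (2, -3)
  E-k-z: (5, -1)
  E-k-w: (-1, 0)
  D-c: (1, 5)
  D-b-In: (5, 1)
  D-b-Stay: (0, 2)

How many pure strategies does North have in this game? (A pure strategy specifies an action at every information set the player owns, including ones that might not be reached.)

North owns the root with actions {E, D} — two choices.
North owns the node after E with actions {f, g, k} — three choices.
North owns the node after D-b with actions {In, Stay} — two choices.
A pure strategy fixes one action at each information set independently, so the count is the product 2 × 3 × 2 = 12.

12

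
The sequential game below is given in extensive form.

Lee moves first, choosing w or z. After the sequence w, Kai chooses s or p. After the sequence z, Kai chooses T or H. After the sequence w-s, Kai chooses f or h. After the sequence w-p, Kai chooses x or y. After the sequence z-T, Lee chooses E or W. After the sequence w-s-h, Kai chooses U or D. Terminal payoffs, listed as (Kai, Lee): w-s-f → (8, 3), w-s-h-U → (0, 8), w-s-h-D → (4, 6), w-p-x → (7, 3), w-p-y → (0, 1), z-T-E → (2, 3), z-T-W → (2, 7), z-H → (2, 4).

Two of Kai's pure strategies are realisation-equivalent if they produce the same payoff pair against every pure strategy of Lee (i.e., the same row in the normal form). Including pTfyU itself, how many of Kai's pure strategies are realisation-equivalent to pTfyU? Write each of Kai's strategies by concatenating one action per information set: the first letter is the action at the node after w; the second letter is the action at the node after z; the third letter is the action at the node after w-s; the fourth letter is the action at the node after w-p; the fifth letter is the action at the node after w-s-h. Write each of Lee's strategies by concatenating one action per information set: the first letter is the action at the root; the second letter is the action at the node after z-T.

4

Row for pTfyU (columns wE, wW, zE, zW): (0,1) (0,1) (2,3) (2,7).
Under pTfyU, Kai's choice at the node after w-s and at the node after w-s-h can never be reached regardless of what Lee does, so varying those choices leaves every outcome unchanged.
Holding the reachable choices fixed and varying the unreachable ones freely already gives 2 × 2 = 4 equivalent strategies.
No other strategy reproduces this row, so those 4 are the full class: pTfyU, pTfyD, pThyU, pThyD.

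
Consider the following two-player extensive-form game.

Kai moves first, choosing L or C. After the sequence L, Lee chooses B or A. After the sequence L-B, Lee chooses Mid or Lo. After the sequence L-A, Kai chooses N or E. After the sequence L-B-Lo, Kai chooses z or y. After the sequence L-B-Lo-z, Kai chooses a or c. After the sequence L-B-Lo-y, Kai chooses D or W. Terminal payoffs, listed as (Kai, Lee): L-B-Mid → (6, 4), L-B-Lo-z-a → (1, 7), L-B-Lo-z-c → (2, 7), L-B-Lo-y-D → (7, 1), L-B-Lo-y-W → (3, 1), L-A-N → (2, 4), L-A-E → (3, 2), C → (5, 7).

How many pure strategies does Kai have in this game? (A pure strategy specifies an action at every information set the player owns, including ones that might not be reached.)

Kai owns the root with actions {L, C} — two choices.
Kai owns the node after L-A with actions {N, E} — two choices.
Kai owns the node after L-B-Lo with actions {z, y} — two choices.
Kai owns the node after L-B-Lo-z with actions {a, c} — two choices.
Kai owns the node after L-B-Lo-y with actions {D, W} — two choices.
A pure strategy fixes one action at each information set independently, so the count is the product 2 × 2 × 2 × 2 × 2 = 32.
(For reference, Lee has 4 pure strategies, giving a 32×4 normal-form matrix.)

32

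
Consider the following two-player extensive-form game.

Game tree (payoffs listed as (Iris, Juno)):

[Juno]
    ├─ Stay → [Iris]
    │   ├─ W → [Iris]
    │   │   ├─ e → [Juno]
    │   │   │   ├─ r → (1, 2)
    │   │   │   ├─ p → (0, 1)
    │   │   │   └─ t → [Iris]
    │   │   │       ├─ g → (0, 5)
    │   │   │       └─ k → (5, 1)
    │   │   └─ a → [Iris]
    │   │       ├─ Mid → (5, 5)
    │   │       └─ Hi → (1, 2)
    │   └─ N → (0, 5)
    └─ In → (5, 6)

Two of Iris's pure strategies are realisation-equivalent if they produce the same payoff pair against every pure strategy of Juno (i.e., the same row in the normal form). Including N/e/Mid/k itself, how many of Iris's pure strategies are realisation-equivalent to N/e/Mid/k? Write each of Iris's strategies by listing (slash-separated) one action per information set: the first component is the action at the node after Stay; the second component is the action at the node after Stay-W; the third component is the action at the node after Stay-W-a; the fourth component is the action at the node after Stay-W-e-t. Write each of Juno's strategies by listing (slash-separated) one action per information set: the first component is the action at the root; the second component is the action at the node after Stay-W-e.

Row for N/e/Mid/k (columns Stay/r, Stay/p, Stay/t, In/r, In/p, In/t): (0,5) (0,5) (0,5) (5,6) (5,6) (5,6).
Under N/e/Mid/k, Iris's choice at the node after Stay-W and at the node after Stay-W-a and at the node after Stay-W-e-t can never be reached regardless of what Juno does, so varying those choices leaves every outcome unchanged.
Holding the reachable choices fixed and varying the unreachable ones freely already gives 2 × 2 × 2 = 8 equivalent strategies.
No other strategy reproduces this row, so those 8 are the full class: N/e/Mid/g, N/e/Mid/k, N/e/Hi/g, N/e/Hi/k, N/a/Mid/g, N/a/Mid/k, N/a/Hi/g, N/a/Hi/k.

8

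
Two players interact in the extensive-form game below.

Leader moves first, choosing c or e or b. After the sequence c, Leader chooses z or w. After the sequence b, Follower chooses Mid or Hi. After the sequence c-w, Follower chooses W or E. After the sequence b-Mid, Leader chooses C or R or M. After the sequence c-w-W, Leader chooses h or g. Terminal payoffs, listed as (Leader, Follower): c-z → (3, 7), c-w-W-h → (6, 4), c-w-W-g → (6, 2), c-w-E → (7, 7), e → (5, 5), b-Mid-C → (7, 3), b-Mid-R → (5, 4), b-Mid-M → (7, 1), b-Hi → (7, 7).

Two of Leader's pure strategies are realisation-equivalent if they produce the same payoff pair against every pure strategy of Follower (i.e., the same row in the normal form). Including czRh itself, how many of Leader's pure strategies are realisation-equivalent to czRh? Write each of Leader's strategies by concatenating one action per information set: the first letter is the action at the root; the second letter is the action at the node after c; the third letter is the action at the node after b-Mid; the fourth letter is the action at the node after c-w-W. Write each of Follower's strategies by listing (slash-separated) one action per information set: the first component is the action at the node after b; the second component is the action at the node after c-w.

6

Row for czRh (columns Mid/W, Mid/E, Hi/W, Hi/E): (3,7) (3,7) (3,7) (3,7).
Under czRh, Leader's choice at the node after b-Mid and at the node after c-w-W can never be reached regardless of what Follower does, so varying those choices leaves every outcome unchanged.
Holding the reachable choices fixed and varying the unreachable ones freely already gives 3 × 2 = 6 equivalent strategies.
No other strategy reproduces this row, so those 6 are the full class: czCh, czCg, czRh, czRg, czMh, czMg.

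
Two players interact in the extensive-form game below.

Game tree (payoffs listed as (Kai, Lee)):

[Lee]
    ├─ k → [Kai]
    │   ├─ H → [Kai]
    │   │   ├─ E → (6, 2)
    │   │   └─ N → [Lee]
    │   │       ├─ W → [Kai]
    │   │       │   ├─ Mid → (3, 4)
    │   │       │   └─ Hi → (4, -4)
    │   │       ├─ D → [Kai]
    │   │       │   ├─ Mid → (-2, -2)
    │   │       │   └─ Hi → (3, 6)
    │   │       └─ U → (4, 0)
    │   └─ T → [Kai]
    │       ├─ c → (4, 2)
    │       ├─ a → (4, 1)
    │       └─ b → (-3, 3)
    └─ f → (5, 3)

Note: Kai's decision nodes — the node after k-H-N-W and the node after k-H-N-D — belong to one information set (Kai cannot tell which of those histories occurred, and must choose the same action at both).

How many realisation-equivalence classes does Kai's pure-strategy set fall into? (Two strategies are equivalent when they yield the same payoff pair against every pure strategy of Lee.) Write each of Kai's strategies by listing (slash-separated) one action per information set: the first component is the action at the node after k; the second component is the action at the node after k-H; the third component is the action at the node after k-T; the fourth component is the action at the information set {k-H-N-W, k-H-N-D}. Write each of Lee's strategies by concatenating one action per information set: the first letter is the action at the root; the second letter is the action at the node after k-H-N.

6

Kai has 24 pure strategies: H/E/c/Mid, H/E/c/Hi, H/E/a/Mid, H/E/a/Hi, H/E/b/Mid, H/E/b/Hi, H/N/c/Mid, H/N/c/Hi, H/N/a/Mid, H/N/a/Hi, H/N/b/Mid, H/N/b/Hi, T/E/c/Mid, T/E/c/Hi, T/E/a/Mid, T/E/a/Hi, T/E/b/Mid, T/E/b/Hi, T/N/c/Mid, T/N/c/Hi, T/N/a/Mid, T/N/a/Hi, T/N/b/Mid, T/N/b/Hi. Columns: kW, kD, kU, fW, fD, fU.
{H/E/c/Mid, H/E/c/Hi, H/E/a/Mid, H/E/a/Hi, H/E/b/Mid, H/E/b/Hi} → row (6,2) (6,2) (6,2) (5,3) (5,3) (5,3)
{H/N/c/Mid, H/N/a/Mid, H/N/b/Mid} → row (3,4) (-2,-2) (4,0) (5,3) (5,3) (5,3)
{H/N/c/Hi, H/N/a/Hi, H/N/b/Hi} → row (4,-4) (3,6) (4,0) (5,3) (5,3) (5,3)
{T/E/c/Mid, T/E/c/Hi, T/N/c/Mid, T/N/c/Hi} → row (4,2) (4,2) (4,2) (5,3) (5,3) (5,3)
{T/E/a/Mid, T/E/a/Hi, T/N/a/Mid, T/N/a/Hi} → row (4,1) (4,1) (4,1) (5,3) (5,3) (5,3)
{T/E/b/Mid, T/E/b/Hi, T/N/b/Mid, T/N/b/Hi} → row (-3,3) (-3,3) (-3,3) (5,3) (5,3) (5,3)
That's 6 distinct rows out of 24 strategies.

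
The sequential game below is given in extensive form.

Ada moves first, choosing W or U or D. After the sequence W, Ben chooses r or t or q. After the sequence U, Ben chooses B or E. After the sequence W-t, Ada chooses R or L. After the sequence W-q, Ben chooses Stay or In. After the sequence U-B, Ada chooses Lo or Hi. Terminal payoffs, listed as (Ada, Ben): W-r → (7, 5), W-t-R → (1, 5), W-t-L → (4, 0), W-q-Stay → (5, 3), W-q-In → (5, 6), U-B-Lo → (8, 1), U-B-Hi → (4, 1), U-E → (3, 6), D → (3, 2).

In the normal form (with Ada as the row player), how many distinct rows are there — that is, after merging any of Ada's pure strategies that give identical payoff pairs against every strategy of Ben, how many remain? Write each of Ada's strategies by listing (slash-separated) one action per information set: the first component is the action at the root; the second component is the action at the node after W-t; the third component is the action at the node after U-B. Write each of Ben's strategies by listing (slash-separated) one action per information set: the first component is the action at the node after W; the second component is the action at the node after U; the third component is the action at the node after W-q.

5

Ada has 12 pure strategies: W/R/Lo, W/R/Hi, W/L/Lo, W/L/Hi, U/R/Lo, U/R/Hi, U/L/Lo, U/L/Hi, D/R/Lo, D/R/Hi, D/L/Lo, D/L/Hi. Columns: r/B/Stay, r/B/In, r/E/Stay, r/E/In, t/B/Stay, t/B/In, t/E/Stay, t/E/In, q/B/Stay, q/B/In, q/E/Stay, q/E/In.
{W/R/Lo, W/R/Hi} → row (7,5) (7,5) (7,5) (7,5) (1,5) (1,5) (1,5) (1,5) (5,3) (5,6) (5,3) (5,6)
{W/L/Lo, W/L/Hi} → row (7,5) (7,5) (7,5) (7,5) (4,0) (4,0) (4,0) (4,0) (5,3) (5,6) (5,3) (5,6)
{U/R/Lo, U/L/Lo} → row (8,1) (8,1) (3,6) (3,6) (8,1) (8,1) (3,6) (3,6) (8,1) (8,1) (3,6) (3,6)
{U/R/Hi, U/L/Hi} → row (4,1) (4,1) (3,6) (3,6) (4,1) (4,1) (3,6) (3,6) (4,1) (4,1) (3,6) (3,6)
{D/R/Lo, D/R/Hi, D/L/Lo, D/L/Hi} → row (3,2) (3,2) (3,2) (3,2) (3,2) (3,2) (3,2) (3,2) (3,2) (3,2) (3,2) (3,2)
That's 5 distinct rows out of 12 strategies.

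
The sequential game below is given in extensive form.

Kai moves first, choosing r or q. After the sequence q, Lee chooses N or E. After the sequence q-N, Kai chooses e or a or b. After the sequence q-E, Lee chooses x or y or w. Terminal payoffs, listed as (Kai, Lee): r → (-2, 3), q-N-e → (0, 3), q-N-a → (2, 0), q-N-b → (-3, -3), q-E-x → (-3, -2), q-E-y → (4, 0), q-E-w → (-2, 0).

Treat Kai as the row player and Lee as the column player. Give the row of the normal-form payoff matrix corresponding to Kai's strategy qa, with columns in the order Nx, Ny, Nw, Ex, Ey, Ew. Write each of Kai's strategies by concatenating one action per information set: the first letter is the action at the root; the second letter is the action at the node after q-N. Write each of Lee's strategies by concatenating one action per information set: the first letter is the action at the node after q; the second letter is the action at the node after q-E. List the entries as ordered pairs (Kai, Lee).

(2,0) (2,0) (2,0) (-3,-2) (4,0) (-2,0)

vs Nx: Kai plays q → Lee plays N at [q] → Kai plays a at [q-N] → (2, 0)
vs Ny: Kai plays q → Lee plays N at [q] → Kai plays a at [q-N] → (2, 0)
vs Nw: Kai plays q → Lee plays N at [q] → Kai plays a at [q-N] → (2, 0)
vs Ex: Kai plays q → Lee plays E at [q] → Lee plays x at [q-E] → (-3, -2)
vs Ey: Kai plays q → Lee plays E at [q] → Lee plays y at [q-E] → (4, 0)
vs Ew: Kai plays q → Lee plays E at [q] → Lee plays w at [q-E] → (-2, 0)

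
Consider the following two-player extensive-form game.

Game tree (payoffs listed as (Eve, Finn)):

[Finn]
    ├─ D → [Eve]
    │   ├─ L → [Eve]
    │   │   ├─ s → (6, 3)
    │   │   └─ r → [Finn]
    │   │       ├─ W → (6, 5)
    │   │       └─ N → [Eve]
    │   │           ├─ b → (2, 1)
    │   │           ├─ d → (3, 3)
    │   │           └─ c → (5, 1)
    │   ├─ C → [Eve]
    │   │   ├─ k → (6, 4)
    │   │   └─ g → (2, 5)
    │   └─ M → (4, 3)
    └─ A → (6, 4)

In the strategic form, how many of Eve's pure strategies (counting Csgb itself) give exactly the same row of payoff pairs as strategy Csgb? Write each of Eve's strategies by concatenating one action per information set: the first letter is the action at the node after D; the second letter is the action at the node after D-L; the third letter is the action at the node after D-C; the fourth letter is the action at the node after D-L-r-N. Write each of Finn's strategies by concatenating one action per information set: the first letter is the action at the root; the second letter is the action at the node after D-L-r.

Row for Csgb (columns DW, DN, AW, AN): (2,5) (2,5) (6,4) (6,4).
Under Csgb, Eve's choice at the node after D-L and at the node after D-L-r-N can never be reached regardless of what Finn does, so varying those choices leaves every outcome unchanged.
Holding the reachable choices fixed and varying the unreachable ones freely already gives 2 × 3 = 6 equivalent strategies.
No other strategy reproduces this row, so those 6 are the full class: Csgb, Csgd, Csgc, Crgb, Crgd, Crgc.

6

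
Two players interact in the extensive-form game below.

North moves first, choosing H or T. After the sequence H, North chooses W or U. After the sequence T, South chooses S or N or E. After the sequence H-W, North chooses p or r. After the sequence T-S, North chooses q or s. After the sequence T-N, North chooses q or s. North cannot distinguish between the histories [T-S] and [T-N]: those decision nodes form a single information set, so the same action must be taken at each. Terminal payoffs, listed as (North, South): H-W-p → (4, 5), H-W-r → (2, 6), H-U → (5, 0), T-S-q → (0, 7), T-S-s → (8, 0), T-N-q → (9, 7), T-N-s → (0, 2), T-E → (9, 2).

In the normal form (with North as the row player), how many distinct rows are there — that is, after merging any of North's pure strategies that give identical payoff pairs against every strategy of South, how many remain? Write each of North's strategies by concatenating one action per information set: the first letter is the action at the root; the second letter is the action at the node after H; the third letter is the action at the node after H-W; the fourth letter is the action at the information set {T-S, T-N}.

North has 16 pure strategies: HWpq, HWps, HWrq, HWrs, HUpq, HUps, HUrq, HUrs, TWpq, TWps, TWrq, TWrs, TUpq, TUps, TUrq, TUrs. Columns: S, N, E.
{HWpq, HWps} → row (4,5) (4,5) (4,5)
{HWrq, HWrs} → row (2,6) (2,6) (2,6)
{HUpq, HUps, HUrq, HUrs} → row (5,0) (5,0) (5,0)
{TWpq, TWrq, TUpq, TUrq} → row (0,7) (9,7) (9,2)
{TWps, TWrs, TUps, TUrs} → row (8,0) (0,2) (9,2)
That's 5 distinct rows out of 16 strategies.

5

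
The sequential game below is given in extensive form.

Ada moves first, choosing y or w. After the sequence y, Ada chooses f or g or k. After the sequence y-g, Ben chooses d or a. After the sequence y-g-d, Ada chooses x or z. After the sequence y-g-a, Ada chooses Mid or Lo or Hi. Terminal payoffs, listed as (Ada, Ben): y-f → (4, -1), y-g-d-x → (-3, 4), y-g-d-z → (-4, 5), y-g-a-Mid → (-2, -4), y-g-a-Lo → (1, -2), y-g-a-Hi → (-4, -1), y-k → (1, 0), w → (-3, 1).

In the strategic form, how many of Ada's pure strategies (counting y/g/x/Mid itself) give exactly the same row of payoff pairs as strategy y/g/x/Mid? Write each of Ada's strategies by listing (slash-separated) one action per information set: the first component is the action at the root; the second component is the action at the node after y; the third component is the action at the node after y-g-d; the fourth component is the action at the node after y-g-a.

Row for y/g/x/Mid (columns d, a): (-3,4) (-2,-4).
Every one of Ada's information sets is on the play path for some reply by Ben when Ada follows y/g/x/Mid.
Changing the action at any of them therefore changes at least one column, so only y/g/x/Mid itself gives this row.

1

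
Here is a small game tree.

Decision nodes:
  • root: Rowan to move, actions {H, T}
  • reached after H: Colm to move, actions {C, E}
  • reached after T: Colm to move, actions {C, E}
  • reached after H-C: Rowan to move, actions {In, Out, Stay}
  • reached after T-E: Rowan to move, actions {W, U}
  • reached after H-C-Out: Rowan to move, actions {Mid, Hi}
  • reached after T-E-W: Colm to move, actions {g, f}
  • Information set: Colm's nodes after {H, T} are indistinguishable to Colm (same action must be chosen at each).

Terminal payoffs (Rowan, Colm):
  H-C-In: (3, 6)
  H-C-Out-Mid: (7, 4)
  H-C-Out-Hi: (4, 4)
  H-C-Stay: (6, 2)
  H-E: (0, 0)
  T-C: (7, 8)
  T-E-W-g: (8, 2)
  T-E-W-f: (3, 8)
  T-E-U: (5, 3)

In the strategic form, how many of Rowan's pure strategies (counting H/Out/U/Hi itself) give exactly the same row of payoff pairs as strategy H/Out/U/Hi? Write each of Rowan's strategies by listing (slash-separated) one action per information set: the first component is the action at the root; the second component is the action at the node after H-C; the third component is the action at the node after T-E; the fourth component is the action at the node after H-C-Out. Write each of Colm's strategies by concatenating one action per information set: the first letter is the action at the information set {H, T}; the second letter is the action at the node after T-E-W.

2

Row for H/Out/U/Hi (columns Cg, Cf, Eg, Ef): (4,4) (4,4) (0,0) (0,0).
Under H/Out/U/Hi, Rowan's choice at the node after T-E can never be reached regardless of what Colm does, so varying those choices leaves every outcome unchanged.
Holding the reachable choices fixed and varying the unreachable one freely already gives 2 equivalent strategies.
No other strategy reproduces this row, so those 2 are the full class: H/Out/W/Hi, H/Out/U/Hi.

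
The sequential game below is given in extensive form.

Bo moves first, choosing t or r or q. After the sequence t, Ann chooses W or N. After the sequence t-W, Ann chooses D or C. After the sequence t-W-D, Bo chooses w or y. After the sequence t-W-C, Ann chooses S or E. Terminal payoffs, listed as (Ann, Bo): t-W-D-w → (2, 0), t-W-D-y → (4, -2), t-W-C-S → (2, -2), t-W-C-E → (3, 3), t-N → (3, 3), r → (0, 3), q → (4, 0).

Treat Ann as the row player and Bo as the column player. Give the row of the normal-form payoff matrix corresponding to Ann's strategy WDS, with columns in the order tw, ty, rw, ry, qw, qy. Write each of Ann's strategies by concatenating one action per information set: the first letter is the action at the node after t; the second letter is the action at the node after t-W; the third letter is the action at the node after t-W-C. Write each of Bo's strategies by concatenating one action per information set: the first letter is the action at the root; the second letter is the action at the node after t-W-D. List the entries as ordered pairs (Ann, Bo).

(2,0) (4,-2) (0,3) (0,3) (4,0) (4,0)

vs tw: Bo plays t → Ann plays W at [t] → Ann plays D at [t-W] → Bo plays w at [t-W-D] → (2, 0)
vs ty: Bo plays t → Ann plays W at [t] → Ann plays D at [t-W] → Bo plays y at [t-W-D] → (4, -2)
vs rw: Bo plays r → (0, 3)
vs ry: Bo plays r → (0, 3)
vs qw: Bo plays q → (4, 0)
vs qy: Bo plays q → (4, 0)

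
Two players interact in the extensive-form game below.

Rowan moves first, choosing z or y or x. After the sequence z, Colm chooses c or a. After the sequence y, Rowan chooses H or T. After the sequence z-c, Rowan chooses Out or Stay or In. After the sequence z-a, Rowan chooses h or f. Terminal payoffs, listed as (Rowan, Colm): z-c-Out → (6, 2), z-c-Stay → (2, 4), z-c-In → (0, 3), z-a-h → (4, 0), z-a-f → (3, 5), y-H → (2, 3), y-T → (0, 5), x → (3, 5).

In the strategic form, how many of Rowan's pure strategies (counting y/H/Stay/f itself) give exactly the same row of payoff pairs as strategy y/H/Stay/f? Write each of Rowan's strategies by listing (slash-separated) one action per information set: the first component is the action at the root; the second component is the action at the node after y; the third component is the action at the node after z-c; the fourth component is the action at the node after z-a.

Row for y/H/Stay/f (columns c, a): (2,3) (2,3).
Under y/H/Stay/f, Rowan's choice at the node after z-c and at the node after z-a can never be reached regardless of what Colm does, so varying those choices leaves every outcome unchanged.
Holding the reachable choices fixed and varying the unreachable ones freely already gives 3 × 2 = 6 equivalent strategies.
No other strategy reproduces this row, so those 6 are the full class: y/H/Out/h, y/H/Out/f, y/H/Stay/h, y/H/Stay/f, y/H/In/h, y/H/In/f.

6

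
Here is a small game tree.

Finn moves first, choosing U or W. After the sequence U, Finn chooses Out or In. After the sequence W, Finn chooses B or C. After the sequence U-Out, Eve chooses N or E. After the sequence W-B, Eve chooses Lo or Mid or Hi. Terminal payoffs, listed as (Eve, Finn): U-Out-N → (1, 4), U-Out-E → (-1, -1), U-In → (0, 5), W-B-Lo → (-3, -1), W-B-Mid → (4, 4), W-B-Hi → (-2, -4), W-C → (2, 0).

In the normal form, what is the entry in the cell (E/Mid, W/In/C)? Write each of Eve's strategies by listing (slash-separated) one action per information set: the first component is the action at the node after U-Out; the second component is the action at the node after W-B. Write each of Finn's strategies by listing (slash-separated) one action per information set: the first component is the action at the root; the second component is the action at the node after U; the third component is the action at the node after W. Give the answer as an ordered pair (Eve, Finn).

(2, 0)

Trace the play path from the root:
  Finn plays W
  Finn plays C at [W]
→ terminal payoff (2, 0).
(Eve's choice at the node after U-Out is never reached on this path, so it doesn't affect the outcome.)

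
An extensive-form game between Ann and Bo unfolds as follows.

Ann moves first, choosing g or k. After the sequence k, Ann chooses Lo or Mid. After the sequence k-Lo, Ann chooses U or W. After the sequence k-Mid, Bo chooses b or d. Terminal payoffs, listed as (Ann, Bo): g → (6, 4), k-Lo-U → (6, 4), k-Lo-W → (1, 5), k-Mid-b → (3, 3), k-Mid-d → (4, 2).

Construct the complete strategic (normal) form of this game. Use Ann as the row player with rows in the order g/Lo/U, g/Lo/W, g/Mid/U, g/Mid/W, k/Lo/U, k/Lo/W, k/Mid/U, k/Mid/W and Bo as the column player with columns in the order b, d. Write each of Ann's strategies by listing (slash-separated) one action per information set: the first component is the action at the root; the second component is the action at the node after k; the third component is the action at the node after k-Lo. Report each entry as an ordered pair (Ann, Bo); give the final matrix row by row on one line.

g/Lo/U: (6,4) (6,4) | g/Lo/W: (6,4) (6,4) | g/Mid/U: (6,4) (6,4) | g/Mid/W: (6,4) (6,4) | k/Lo/U: (6,4) (6,4) | k/Lo/W: (1,5) (1,5) | k/Mid/U: (3,3) (4,2) | k/Mid/W: (3,3) (4,2)

               b        d
 g/Lo/U    (6,4)    (6,4)
 g/Lo/W    (6,4)    (6,4)
g/Mid/U    (6,4)    (6,4)
g/Mid/W    (6,4)    (6,4)
 k/Lo/U    (6,4)    (6,4)
 k/Lo/W    (1,5)    (1,5)
k/Mid/U    (3,3)    (4,2)
k/Mid/W    (3,3)    (4,2)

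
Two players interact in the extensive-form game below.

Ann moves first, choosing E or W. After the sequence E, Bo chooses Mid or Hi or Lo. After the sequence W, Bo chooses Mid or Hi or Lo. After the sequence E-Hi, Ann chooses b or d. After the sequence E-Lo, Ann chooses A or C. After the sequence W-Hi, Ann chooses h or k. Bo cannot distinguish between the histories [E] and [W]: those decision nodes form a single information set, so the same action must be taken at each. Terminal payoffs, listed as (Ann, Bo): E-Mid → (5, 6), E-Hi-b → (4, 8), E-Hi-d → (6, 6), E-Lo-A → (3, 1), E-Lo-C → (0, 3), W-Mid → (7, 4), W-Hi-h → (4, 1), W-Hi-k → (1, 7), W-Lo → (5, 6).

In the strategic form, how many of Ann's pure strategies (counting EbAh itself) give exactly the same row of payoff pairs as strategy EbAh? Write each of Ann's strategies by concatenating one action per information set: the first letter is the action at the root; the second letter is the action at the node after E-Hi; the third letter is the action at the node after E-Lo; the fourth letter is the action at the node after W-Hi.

2

Row for EbAh (columns Mid, Hi, Lo): (5,6) (4,8) (3,1).
Under EbAh, Ann's choice at the node after W-Hi can never be reached regardless of what Bo does, so varying those choices leaves every outcome unchanged.
Holding the reachable choices fixed and varying the unreachable one freely already gives 2 equivalent strategies.
No other strategy reproduces this row, so those 2 are the full class: EbAh, EbAk.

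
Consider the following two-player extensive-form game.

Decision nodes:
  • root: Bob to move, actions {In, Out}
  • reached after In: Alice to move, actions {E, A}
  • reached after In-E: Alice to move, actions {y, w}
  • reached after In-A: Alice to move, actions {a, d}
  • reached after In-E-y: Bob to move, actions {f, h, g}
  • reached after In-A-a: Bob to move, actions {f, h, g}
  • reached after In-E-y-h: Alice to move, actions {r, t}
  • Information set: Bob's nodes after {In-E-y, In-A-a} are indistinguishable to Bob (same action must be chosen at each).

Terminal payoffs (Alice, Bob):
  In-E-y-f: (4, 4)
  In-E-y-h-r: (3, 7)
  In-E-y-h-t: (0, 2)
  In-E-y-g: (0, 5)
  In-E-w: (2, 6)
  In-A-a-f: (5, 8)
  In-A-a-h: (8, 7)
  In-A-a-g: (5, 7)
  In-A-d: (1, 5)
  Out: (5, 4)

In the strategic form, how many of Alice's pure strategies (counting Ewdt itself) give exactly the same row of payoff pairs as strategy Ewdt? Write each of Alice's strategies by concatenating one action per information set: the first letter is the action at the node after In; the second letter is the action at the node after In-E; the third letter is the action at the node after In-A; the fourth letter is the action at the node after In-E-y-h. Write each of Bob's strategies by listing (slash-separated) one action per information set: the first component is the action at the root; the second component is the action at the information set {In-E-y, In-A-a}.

Row for Ewdt (columns In/f, In/h, In/g, Out/f, Out/h, Out/g): (2,6) (2,6) (2,6) (5,4) (5,4) (5,4).
Under Ewdt, Alice's choice at the node after In-A and at the node after In-E-y-h can never be reached regardless of what Bob does, so varying those choices leaves every outcome unchanged.
Holding the reachable choices fixed and varying the unreachable ones freely already gives 2 × 2 = 4 equivalent strategies.
No other strategy reproduces this row, so those 4 are the full class: Ewar, Ewat, Ewdr, Ewdt.

4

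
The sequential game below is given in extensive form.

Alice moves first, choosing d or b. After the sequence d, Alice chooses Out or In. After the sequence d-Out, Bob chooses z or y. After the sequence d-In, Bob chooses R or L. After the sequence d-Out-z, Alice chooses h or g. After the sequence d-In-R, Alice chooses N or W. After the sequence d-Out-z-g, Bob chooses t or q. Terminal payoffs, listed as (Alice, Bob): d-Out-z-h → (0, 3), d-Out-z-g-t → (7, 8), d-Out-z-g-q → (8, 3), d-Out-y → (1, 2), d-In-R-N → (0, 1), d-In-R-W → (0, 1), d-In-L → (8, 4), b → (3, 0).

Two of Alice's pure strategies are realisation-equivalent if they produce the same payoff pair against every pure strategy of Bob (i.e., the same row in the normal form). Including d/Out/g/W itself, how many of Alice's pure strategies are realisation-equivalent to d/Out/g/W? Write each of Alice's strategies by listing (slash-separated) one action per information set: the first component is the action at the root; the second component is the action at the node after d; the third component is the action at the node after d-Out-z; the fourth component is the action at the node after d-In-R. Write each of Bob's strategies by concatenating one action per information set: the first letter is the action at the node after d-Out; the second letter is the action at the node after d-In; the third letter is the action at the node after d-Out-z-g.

Row for d/Out/g/W (columns zRt, zRq, zLt, zLq, yRt, yRq, yLt, yLq): (7,8) (8,3) (7,8) (8,3) (1,2) (1,2) (1,2) (1,2).
Under d/Out/g/W, Alice's choice at the node after d-In-R can never be reached regardless of what Bob does, so varying those choices leaves every outcome unchanged.
Holding the reachable choices fixed and varying the unreachable one freely already gives 2 equivalent strategies.
No other strategy reproduces this row, so those 2 are the full class: d/Out/g/N, d/Out/g/W.

2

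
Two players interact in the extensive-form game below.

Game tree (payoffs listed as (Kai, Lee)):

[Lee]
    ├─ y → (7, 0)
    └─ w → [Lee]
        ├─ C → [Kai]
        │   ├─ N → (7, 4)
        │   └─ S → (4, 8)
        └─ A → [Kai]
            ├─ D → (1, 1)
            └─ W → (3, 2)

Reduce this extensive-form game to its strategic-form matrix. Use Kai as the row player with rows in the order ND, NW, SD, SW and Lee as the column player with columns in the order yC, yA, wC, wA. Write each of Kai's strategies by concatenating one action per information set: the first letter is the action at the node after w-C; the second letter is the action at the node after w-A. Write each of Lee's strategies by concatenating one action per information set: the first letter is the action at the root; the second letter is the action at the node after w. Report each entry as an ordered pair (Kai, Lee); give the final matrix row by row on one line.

           yC       yA       wC       wA
  ND    (7,0)    (7,0)    (7,4)    (1,1)
  NW    (7,0)    (7,0)    (7,4)    (3,2)
  SD    (7,0)    (7,0)    (4,8)    (1,1)
  SW    (7,0)    (7,0)    (4,8)    (3,2)

ND: (7,0) (7,0) (7,4) (1,1) | NW: (7,0) (7,0) (7,4) (3,2) | SD: (7,0) (7,0) (4,8) (1,1) | SW: (7,0) (7,0) (4,8) (3,2)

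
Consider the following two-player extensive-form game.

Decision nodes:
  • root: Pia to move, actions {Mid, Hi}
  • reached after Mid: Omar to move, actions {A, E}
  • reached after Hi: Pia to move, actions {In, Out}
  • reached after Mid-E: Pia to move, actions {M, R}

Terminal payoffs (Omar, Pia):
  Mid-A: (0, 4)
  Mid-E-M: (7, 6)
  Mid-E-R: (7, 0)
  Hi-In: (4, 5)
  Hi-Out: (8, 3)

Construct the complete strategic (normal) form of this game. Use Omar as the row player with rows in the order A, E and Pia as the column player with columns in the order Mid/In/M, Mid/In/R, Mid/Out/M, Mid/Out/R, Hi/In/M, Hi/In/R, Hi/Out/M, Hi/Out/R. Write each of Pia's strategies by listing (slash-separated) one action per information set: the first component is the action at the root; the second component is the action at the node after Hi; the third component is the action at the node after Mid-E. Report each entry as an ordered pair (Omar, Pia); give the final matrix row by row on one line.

A: (0,4) (0,4) (0,4) (0,4) (4,5) (4,5) (8,3) (8,3) | E: (7,6) (7,0) (7,6) (7,0) (4,5) (4,5) (8,3) (8,3)

Row A: Mid/In/M→(0,4), Mid/In/R→(0,4), Mid/Out/M→(0,4), Mid/Out/R→(0,4), Hi/In/M→(4,5), Hi/In/R→(4,5), Hi/Out/M→(8,3), Hi/Out/R→(8,3)
Row E: Mid/In/M→(7,6), Mid/In/R→(7,0), Mid/Out/M→(7,6), Mid/Out/R→(7,0), Hi/In/M→(4,5), Hi/In/R→(4,5), Hi/Out/M→(8,3), Hi/Out/R→(8,3)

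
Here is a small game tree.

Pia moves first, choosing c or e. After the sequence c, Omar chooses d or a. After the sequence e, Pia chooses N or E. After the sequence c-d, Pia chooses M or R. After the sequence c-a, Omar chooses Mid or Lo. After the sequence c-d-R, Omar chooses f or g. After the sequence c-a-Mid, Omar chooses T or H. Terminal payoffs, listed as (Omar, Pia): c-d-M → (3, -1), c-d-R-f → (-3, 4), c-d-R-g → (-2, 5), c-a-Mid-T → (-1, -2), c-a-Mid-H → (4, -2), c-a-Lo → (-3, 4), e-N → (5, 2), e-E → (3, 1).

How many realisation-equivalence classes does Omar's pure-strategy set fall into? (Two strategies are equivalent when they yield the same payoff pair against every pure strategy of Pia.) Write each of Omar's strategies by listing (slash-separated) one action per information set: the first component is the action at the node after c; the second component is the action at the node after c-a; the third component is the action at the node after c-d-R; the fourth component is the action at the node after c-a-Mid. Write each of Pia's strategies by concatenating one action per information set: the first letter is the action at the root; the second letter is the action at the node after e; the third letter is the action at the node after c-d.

5

Omar has 16 pure strategies: d/Mid/f/T, d/Mid/f/H, d/Mid/g/T, d/Mid/g/H, d/Lo/f/T, d/Lo/f/H, d/Lo/g/T, d/Lo/g/H, a/Mid/f/T, a/Mid/f/H, a/Mid/g/T, a/Mid/g/H, a/Lo/f/T, a/Lo/f/H, a/Lo/g/T, a/Lo/g/H. Columns: cNM, cNR, cEM, cER, eNM, eNR, eEM, eER.
{d/Mid/f/T, d/Mid/f/H, d/Lo/f/T, d/Lo/f/H} → row (3,-1) (-3,4) (3,-1) (-3,4) (5,2) (5,2) (3,1) (3,1)
{d/Mid/g/T, d/Mid/g/H, d/Lo/g/T, d/Lo/g/H} → row (3,-1) (-2,5) (3,-1) (-2,5) (5,2) (5,2) (3,1) (3,1)
{a/Mid/f/T, a/Mid/g/T} → row (-1,-2) (-1,-2) (-1,-2) (-1,-2) (5,2) (5,2) (3,1) (3,1)
{a/Mid/f/H, a/Mid/g/H} → row (4,-2) (4,-2) (4,-2) (4,-2) (5,2) (5,2) (3,1) (3,1)
{a/Lo/f/T, a/Lo/f/H, a/Lo/g/T, a/Lo/g/H} → row (-3,4) (-3,4) (-3,4) (-3,4) (5,2) (5,2) (3,1) (3,1)
That's 5 distinct rows out of 16 strategies.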